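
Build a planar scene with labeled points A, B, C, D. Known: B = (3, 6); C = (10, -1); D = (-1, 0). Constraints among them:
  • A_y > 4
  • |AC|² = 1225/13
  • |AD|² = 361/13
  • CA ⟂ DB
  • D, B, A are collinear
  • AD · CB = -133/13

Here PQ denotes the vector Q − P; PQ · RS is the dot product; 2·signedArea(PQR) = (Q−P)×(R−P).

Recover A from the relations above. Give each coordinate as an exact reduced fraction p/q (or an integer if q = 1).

A = (25/13, 57/13)

1. A_x = 25/13  [D, B, A are collinear ∩ CA ⟂ DB]
2. A_y = 57/13  [D, B, A are collinear ∩ CA ⟂ DB]
   → A = (25/13, 57/13)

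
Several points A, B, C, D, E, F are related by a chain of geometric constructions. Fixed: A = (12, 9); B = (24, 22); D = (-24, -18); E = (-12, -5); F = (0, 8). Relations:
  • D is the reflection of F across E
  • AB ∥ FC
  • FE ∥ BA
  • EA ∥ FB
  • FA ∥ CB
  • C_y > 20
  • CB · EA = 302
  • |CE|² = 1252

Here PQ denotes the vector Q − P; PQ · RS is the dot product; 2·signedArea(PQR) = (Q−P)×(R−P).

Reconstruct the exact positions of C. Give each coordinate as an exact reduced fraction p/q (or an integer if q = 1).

1. C_x = 12  [FA ∥ CB ∩ AB ∥ FC]
2. C_y = 21  [FA ∥ CB ∩ AB ∥ FC]
   → C = (12, 21)

C = (12, 21)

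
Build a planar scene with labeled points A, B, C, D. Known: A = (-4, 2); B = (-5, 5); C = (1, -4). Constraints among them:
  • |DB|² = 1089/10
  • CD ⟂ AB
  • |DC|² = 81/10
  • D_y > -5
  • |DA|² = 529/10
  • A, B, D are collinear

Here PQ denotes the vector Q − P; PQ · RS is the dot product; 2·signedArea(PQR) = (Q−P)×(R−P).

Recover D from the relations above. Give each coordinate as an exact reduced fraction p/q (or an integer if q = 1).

1. D_x = -17/10  [A, B, D are collinear ∩ CD ⟂ AB]
2. D_y = -49/10  [A, B, D are collinear ∩ CD ⟂ AB]
   → D = (-17/10, -49/10)

D = (-17/10, -49/10)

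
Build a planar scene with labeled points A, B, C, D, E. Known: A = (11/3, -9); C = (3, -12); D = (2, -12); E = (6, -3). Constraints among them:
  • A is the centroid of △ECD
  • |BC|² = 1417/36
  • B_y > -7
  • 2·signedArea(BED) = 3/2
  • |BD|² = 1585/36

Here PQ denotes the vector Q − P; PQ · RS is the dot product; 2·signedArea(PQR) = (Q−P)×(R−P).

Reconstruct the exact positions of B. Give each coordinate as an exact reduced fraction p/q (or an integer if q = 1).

B = (29/6, -6)

1. B_x = 29/6  [line 9·x + -4·y + -135/2 = 0 ∩ |BD|² = 1585/36]
2. B_y = -6  [line 9·x + -4·y + -135/2 = 0 ∩ |BD|² = 1585/36]
   → B = (29/6, -6)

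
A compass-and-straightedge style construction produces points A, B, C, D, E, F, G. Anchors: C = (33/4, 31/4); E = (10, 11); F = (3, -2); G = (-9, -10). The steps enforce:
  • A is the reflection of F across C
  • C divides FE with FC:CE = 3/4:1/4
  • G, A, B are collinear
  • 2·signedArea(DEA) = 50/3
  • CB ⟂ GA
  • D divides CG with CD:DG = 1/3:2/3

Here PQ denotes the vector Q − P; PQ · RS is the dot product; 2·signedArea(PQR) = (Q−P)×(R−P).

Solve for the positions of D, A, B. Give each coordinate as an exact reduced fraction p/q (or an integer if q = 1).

A = (27/2, 35/2)
B = (2673/404, 3671/404)
D = (5/2, 11/6)

1. D_x = 5/2  [D divides CG with CD:DG = 1/3:2/3]
2. D_y = 11/6  [D divides CG with CD:DG = 1/3:2/3]
   → D = (5/2, 11/6)
3. A_x = 27/2  [A is the reflection of F across C]
4. A_y = 35/2  [A is the reflection of F across C]
   → A = (27/2, 35/2)
5. B_x = 2673/404  [G, A, B are collinear ∩ CB ⟂ GA]
6. B_y = 3671/404  [G, A, B are collinear ∩ CB ⟂ GA]
   → B = (2673/404, 3671/404)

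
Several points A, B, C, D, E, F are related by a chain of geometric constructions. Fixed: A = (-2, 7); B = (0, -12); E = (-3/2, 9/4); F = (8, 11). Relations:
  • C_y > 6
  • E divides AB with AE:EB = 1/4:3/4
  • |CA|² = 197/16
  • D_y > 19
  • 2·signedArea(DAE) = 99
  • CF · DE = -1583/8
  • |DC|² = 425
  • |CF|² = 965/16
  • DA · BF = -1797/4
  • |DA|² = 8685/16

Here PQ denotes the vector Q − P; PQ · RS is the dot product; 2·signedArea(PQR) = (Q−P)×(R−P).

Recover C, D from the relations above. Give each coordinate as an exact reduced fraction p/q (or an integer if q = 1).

C = (3/2, 27/4)
D = (35/2, 79/4)

1. D_x = 35/2  [2·signedArea(DAE) = 99 ∩ DA · BF = -1797/4]
2. D_y = 79/4  [2·signedArea(DAE) = 99 ∩ DA · BF = -1797/4]
   → D = (35/2, 79/4)
3. C_x = 3/2  [line 19·x + 35/2·y + -1173/8 = 0 ∩ |DC|² = 425]
4. C_y = 27/4  [line 19·x + 35/2·y + -1173/8 = 0 ∩ |DC|² = 425]
   → C = (3/2, 27/4)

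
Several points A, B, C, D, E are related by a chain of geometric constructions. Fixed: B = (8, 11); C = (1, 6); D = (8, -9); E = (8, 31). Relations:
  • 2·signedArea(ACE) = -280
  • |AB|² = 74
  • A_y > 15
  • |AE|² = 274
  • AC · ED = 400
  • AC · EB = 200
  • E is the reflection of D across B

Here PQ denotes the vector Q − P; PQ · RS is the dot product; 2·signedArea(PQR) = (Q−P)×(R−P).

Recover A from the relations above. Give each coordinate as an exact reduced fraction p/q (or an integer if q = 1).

1. A_x = 15  [2·signedArea(ACE) = -280 ∩ AC · ED = 400]
2. A_y = 16  [2·signedArea(ACE) = -280 ∩ AC · ED = 400]
   → A = (15, 16)

A = (15, 16)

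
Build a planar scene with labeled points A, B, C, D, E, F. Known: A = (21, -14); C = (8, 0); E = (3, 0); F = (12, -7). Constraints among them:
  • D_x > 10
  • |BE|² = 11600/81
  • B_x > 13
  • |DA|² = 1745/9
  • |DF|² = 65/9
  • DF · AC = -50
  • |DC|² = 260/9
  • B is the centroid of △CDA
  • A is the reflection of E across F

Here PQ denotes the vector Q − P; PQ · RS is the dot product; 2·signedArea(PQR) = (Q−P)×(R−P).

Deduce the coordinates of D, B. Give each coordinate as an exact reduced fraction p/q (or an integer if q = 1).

B = (119/9, -56/9)
D = (32/3, -14/3)

1. D_x = 32/3  [line 13·x + -14·y + -204 = 0 ∩ |DF|² = 65/9]
2. D_y = -14/3  [line 13·x + -14·y + -204 = 0 ∩ |DF|² = 65/9]
   → D = (32/3, -14/3)
3. B_x = 119/9  [B is the centroid of △CDA]
4. B_y = -56/9  [B is the centroid of △CDA]
   → B = (119/9, -56/9)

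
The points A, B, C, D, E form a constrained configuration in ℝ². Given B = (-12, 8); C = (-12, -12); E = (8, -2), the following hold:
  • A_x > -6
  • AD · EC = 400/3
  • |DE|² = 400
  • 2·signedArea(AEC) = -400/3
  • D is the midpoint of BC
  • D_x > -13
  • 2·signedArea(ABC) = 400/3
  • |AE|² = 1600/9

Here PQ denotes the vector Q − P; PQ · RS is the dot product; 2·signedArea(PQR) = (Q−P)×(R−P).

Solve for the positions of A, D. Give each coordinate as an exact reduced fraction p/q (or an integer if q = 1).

A = (-16/3, -2)
D = (-12, -2)

1. A_x = -16/3  [2·signedArea(AEC) = -400/3 ∩ 2·signedArea(ABC) = 400/3]
2. A_y = -2  [2·signedArea(AEC) = -400/3 ∩ 2·signedArea(ABC) = 400/3]
   → A = (-16/3, -2)
3. D_x = -12  [D is the midpoint of BC]
4. D_y = -2  [D is the midpoint of BC]
   → D = (-12, -2)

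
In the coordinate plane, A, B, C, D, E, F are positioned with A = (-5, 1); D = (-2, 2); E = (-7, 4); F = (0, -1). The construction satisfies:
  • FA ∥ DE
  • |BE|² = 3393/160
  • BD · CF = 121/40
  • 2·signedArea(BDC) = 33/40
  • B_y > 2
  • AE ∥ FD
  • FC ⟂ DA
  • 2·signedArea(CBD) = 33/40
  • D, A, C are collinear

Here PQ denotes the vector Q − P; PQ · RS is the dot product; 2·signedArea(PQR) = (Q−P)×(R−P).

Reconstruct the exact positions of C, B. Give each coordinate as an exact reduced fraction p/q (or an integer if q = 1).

B = (-103/40, 109/40)
C = (-11/10, 23/10)

1. C_x = -11/10  [D, A, C are collinear ∩ FC ⟂ DA]
2. C_y = 23/10  [D, A, C are collinear ∩ FC ⟂ DA]
   → C = (-11/10, 23/10)
3. B_x = -103/40  [line -11/10·x + 33/10·y + -473/40 = 0 ∩ |BE|² = 3393/160]
4. B_y = 109/40  [line -11/10·x + 33/10·y + -473/40 = 0 ∩ |BE|² = 3393/160]
   → B = (-103/40, 109/40)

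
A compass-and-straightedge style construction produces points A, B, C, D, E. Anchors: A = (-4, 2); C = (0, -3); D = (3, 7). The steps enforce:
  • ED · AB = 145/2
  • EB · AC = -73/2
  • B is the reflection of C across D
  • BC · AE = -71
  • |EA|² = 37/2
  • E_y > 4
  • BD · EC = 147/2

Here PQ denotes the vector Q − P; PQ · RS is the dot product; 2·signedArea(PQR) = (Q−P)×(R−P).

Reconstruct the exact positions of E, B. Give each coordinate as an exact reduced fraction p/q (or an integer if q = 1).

B = (6, 17)
E = (-1/2, 9/2)

1. B_x = 6  [B is the reflection of C across D]
2. B_y = 17  [B is the reflection of C across D]
   → B = (6, 17)
3. E_x = -1/2  [EB · AC = -73/2 ∩ BC · AE = -71]
4. E_y = 9/2  [EB · AC = -73/2 ∩ BC · AE = -71]
   → E = (-1/2, 9/2)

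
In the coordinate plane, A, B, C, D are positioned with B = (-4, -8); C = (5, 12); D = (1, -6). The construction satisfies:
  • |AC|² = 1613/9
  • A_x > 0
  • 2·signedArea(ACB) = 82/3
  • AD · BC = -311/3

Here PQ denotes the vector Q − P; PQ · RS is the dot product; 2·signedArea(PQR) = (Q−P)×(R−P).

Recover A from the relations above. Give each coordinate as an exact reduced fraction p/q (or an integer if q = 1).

A = (2/3, -2/3)

1. A_x = 2/3  [2·signedArea(ACB) = 82/3 ∩ AD · BC = -311/3]
2. A_y = -2/3  [2·signedArea(ACB) = 82/3 ∩ AD · BC = -311/3]
   → A = (2/3, -2/3)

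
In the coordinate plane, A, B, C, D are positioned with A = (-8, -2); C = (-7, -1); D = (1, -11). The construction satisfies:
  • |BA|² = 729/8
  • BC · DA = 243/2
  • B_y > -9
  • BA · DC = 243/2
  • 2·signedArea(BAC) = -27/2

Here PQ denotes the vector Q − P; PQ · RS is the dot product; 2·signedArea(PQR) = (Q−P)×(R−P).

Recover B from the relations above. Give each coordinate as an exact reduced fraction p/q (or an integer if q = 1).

1. B_x = -5/4  [BC · DA = 243/2 ∩ BA · DC = 243/2]
2. B_y = -35/4  [BC · DA = 243/2 ∩ BA · DC = 243/2]
   → B = (-5/4, -35/4)

B = (-5/4, -35/4)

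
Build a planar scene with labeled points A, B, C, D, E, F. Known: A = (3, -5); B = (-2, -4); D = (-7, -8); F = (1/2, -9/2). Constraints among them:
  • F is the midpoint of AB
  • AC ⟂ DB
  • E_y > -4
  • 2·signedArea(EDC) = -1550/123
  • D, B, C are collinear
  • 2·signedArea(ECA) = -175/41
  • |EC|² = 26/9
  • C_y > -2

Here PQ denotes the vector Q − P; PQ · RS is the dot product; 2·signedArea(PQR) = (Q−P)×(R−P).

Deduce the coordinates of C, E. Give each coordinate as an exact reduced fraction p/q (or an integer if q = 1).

C = (23/41, -80/41)
E = (64/123, -449/123)

1. C_x = 23/41  [D, B, C are collinear ∩ AC ⟂ DB]
2. C_y = -80/41  [D, B, C are collinear ∩ AC ⟂ DB]
   → C = (23/41, -80/41)
3. E_x = 64/123  [2·signedArea(EDC) = -1550/123 ∩ 2·signedArea(ECA) = -175/41]
4. E_y = -449/123  [2·signedArea(EDC) = -1550/123 ∩ 2·signedArea(ECA) = -175/41]
   → E = (64/123, -449/123)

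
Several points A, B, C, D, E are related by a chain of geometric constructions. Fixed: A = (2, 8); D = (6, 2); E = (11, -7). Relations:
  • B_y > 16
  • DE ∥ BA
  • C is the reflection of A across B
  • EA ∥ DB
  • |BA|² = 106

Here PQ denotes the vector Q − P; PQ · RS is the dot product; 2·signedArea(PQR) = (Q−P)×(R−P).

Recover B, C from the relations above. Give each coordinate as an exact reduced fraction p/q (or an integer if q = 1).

B = (-3, 17)
C = (-8, 26)

1. B_x = -3  [DE ∥ BA ∩ EA ∥ DB]
2. B_y = 17  [DE ∥ BA ∩ EA ∥ DB]
   → B = (-3, 17)
3. C_x = -8  [C is the reflection of A across B]
4. C_y = 26  [C is the reflection of A across B]
   → C = (-8, 26)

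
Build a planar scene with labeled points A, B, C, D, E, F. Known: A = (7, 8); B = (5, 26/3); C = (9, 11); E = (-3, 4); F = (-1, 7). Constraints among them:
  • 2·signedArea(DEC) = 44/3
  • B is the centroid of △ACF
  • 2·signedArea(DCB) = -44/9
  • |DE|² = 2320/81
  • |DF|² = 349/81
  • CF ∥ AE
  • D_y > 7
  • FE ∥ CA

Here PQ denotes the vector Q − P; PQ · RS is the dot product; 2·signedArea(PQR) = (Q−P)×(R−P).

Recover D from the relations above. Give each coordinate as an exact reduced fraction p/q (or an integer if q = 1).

D = (1, 68/9)

1. D_x = 1  [line 7/3·x + -4·y + 251/9 = 0 ∩ |DE|² = 2320/81]
2. D_y = 68/9  [line 7/3·x + -4·y + 251/9 = 0 ∩ |DE|² = 2320/81]
   → D = (1, 68/9)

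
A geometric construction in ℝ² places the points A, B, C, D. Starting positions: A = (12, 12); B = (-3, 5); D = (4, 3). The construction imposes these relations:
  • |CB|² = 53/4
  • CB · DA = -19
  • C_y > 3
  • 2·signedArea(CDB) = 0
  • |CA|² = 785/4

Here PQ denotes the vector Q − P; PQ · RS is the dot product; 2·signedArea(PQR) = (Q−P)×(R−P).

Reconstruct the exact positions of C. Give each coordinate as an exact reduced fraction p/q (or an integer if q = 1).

1. C_x = 1/2  [2·signedArea(CDB) = 0 ∩ CB · DA = -19]
2. C_y = 4  [2·signedArea(CDB) = 0 ∩ CB · DA = -19]
   → C = (1/2, 4)

C = (1/2, 4)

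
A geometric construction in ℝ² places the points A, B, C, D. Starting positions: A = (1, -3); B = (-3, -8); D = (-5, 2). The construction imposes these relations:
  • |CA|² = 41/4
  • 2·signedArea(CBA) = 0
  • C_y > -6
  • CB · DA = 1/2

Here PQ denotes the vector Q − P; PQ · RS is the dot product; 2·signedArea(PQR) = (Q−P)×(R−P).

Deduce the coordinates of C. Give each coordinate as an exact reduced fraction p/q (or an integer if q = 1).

1. C_x = -1  [2·signedArea(CBA) = 0 ∩ CB · DA = 1/2]
2. C_y = -11/2  [2·signedArea(CBA) = 0 ∩ CB · DA = 1/2]
   → C = (-1, -11/2)

C = (-1, -11/2)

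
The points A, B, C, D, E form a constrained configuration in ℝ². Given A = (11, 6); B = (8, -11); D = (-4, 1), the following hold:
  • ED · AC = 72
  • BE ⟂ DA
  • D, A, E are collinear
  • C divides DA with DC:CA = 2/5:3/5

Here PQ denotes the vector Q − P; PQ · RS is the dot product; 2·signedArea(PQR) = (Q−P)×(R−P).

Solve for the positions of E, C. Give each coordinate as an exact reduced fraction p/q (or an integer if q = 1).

1. E_x = 16/5  [D, A, E are collinear ∩ BE ⟂ DA]
2. E_y = 17/5  [D, A, E are collinear ∩ BE ⟂ DA]
   → E = (16/5, 17/5)
3. C_x = 2  [C divides DA with DC:CA = 2/5:3/5]
4. C_y = 3  [C divides DA with DC:CA = 2/5:3/5]
   → C = (2, 3)

C = (2, 3)
E = (16/5, 17/5)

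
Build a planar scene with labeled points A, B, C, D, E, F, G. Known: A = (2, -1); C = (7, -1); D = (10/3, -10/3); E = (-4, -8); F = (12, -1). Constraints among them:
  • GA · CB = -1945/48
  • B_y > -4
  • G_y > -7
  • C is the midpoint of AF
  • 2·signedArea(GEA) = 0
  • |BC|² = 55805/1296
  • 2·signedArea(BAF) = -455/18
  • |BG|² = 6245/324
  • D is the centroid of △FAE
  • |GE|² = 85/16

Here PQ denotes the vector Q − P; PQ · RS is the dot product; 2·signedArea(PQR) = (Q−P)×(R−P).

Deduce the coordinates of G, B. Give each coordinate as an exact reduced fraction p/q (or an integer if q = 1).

B = (17/18, -127/36)
G = (-5/2, -25/4)

1. G_x = -5/2  [line -7·x + 6·y + 20 = 0 ∩ |GE|² = 85/16]
2. G_y = -25/4  [line -7·x + 6·y + 20 = 0 ∩ |GE|² = 85/16]
   → G = (-5/2, -25/4)
3. B_x = 17/18  [2·signedArea(BAF) = -455/18 ∩ GA · CB = -1945/48]
4. B_y = -127/36  [2·signedArea(BAF) = -455/18 ∩ GA · CB = -1945/48]
   → B = (17/18, -127/36)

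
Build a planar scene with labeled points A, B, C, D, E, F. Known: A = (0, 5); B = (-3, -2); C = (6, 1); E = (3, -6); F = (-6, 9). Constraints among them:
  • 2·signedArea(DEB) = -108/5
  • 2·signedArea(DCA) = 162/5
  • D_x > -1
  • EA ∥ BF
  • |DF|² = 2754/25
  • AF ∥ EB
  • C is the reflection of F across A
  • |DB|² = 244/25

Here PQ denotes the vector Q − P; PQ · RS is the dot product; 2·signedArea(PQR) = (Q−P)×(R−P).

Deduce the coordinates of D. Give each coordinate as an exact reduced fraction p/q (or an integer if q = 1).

1. D_x = -3/5  [line -4·x + -6·y + -12/5 = 0 ∩ |DB|² = 244/25]
2. D_y = 0  [line -4·x + -6·y + -12/5 = 0 ∩ |DB|² = 244/25]
   → D = (-3/5, 0)

D = (-3/5, 0)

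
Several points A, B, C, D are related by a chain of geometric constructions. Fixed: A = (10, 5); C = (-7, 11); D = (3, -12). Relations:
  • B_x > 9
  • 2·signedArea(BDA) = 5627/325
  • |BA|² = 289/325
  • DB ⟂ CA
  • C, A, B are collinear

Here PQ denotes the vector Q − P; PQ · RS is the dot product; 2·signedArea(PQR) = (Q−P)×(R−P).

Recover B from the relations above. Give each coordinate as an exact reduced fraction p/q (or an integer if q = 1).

1. B_x = 2961/325  [C, A, B are collinear ∩ DB ⟂ CA]
2. B_y = 1727/325  [C, A, B are collinear ∩ DB ⟂ CA]
   → B = (2961/325, 1727/325)

B = (2961/325, 1727/325)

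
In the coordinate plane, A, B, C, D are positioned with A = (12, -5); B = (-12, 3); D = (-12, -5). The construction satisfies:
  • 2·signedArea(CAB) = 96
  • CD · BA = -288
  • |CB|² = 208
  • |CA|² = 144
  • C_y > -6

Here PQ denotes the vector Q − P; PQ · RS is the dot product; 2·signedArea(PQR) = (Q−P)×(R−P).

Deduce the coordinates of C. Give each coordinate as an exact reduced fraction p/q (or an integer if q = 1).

C = (0, -5)

1. C_x = 0  [CD · BA = -288 ∩ 2·signedArea(CAB) = 96]
2. C_y = -5  [CD · BA = -288 ∩ 2·signedArea(CAB) = 96]
   → C = (0, -5)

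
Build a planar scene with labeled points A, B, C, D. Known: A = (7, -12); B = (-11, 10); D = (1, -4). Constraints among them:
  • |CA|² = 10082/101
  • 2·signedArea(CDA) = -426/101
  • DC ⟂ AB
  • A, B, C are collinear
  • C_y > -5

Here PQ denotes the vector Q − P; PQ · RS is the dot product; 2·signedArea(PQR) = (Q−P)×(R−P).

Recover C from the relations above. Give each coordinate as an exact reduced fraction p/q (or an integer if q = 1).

C = (68/101, -431/101)

1. C_x = 68/101  [A, B, C are collinear ∩ DC ⟂ AB]
2. C_y = -431/101  [A, B, C are collinear ∩ DC ⟂ AB]
   → C = (68/101, -431/101)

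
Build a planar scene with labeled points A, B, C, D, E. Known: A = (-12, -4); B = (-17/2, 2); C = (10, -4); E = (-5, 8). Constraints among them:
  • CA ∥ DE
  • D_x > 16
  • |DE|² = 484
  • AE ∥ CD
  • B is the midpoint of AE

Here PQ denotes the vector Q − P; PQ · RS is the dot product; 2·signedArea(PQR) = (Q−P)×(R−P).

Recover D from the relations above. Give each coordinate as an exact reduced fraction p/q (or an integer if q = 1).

D = (17, 8)

1. D_x = 17  [CA ∥ DE ∩ AE ∥ CD]
2. D_y = 8  [CA ∥ DE ∩ AE ∥ CD]
   → D = (17, 8)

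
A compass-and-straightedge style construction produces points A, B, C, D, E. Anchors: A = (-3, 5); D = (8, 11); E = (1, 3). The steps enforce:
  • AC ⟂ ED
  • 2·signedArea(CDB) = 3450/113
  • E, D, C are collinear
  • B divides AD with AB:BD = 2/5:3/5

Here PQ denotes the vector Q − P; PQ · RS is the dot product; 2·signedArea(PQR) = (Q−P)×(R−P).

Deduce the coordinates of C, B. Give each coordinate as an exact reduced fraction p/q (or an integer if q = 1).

B = (7/5, 37/5)
C = (29/113, 243/113)

1. C_x = 29/113  [E, D, C are collinear ∩ AC ⟂ ED]
2. C_y = 243/113  [E, D, C are collinear ∩ AC ⟂ ED]
   → C = (29/113, 243/113)
3. B_x = 7/5  [B divides AD with AB:BD = 2/5:3/5]
4. B_y = 37/5  [B divides AD with AB:BD = 2/5:3/5]
   → B = (7/5, 37/5)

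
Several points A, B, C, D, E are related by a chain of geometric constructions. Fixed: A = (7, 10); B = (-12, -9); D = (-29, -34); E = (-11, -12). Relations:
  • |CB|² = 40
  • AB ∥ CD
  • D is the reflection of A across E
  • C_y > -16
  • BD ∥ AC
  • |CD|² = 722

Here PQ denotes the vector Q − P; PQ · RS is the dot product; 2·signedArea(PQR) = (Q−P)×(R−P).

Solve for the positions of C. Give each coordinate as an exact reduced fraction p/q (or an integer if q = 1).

C = (-10, -15)

1. C_x = -10  [AB ∥ CD ∩ BD ∥ AC]
2. C_y = -15  [AB ∥ CD ∩ BD ∥ AC]
   → C = (-10, -15)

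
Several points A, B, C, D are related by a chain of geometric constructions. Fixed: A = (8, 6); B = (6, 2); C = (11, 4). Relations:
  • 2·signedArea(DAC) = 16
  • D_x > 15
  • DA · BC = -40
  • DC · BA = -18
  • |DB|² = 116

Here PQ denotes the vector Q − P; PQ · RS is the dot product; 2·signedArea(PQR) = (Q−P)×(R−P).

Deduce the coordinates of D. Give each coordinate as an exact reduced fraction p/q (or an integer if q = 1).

1. D_x = 16  [2·signedArea(DAC) = 16 ∩ DA · BC = -40]
2. D_y = 6  [2·signedArea(DAC) = 16 ∩ DA · BC = -40]
   → D = (16, 6)

D = (16, 6)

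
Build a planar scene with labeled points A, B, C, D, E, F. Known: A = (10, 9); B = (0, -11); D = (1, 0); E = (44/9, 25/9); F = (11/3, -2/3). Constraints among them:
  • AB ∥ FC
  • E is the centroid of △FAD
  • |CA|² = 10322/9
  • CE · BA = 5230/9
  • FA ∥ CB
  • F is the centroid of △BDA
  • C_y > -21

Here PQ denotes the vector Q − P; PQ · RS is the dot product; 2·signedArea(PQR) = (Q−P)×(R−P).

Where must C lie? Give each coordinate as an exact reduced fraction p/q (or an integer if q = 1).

1. C_x = -19/3  [FA ∥ CB ∩ AB ∥ FC]
2. C_y = -62/3  [FA ∥ CB ∩ AB ∥ FC]
   → C = (-19/3, -62/3)

C = (-19/3, -62/3)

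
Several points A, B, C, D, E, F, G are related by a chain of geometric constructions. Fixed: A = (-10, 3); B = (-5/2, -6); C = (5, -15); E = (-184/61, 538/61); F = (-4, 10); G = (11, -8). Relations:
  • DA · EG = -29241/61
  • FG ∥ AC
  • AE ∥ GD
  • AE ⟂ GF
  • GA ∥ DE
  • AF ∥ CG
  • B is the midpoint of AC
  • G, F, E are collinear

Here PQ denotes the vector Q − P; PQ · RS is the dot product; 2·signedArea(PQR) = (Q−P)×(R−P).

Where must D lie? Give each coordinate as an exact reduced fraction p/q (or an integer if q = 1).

1. D_x = 1097/61  [GA ∥ DE ∩ AE ∥ GD]
2. D_y = -133/61  [GA ∥ DE ∩ AE ∥ GD]
   → D = (1097/61, -133/61)

D = (1097/61, -133/61)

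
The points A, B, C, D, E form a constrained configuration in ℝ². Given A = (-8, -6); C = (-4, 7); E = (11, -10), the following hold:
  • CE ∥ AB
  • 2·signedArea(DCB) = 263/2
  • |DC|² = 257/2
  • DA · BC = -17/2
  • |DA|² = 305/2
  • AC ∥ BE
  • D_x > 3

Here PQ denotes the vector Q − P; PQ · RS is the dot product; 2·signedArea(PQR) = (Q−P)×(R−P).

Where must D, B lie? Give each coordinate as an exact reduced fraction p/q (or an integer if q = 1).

B = (7, -23)
D = (7/2, -3/2)

1. B_x = 7  [AC ∥ BE ∩ CE ∥ AB]
2. B_y = -23  [AC ∥ BE ∩ CE ∥ AB]
   → B = (7, -23)
3. D_x = 7/2  [2·signedArea(DCB) = 263/2 ∩ DA · BC = -17/2]
4. D_y = -3/2  [2·signedArea(DCB) = 263/2 ∩ DA · BC = -17/2]
   → D = (7/2, -3/2)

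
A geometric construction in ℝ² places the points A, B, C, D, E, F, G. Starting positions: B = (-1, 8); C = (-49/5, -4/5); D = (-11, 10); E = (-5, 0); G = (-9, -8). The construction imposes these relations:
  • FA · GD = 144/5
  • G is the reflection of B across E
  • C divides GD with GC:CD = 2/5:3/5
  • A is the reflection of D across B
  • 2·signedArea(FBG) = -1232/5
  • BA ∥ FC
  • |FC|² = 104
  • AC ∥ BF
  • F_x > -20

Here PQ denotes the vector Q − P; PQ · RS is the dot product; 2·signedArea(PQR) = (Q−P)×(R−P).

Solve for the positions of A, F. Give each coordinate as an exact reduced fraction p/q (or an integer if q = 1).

A = (9, 6)
F = (-99/5, 6/5)

1. A_x = 9  [A is the reflection of D across B]
2. A_y = 6  [A is the reflection of D across B]
   → A = (9, 6)
3. F_x = -99/5  [BA ∥ FC ∩ AC ∥ BF]
4. F_y = 6/5  [BA ∥ FC ∩ AC ∥ BF]
   → F = (-99/5, 6/5)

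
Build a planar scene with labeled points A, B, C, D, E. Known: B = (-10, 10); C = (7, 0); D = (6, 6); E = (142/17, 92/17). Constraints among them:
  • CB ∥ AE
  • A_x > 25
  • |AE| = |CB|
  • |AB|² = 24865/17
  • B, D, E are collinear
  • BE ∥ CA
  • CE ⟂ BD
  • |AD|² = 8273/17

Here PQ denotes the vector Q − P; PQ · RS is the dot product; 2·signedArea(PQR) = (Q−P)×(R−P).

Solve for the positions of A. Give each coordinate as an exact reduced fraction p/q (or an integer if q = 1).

A = (431/17, -78/17)

1. A_x = 431/17  [CB ∥ AE ∩ BE ∥ CA]
2. A_y = -78/17  [CB ∥ AE ∩ BE ∥ CA]
   → A = (431/17, -78/17)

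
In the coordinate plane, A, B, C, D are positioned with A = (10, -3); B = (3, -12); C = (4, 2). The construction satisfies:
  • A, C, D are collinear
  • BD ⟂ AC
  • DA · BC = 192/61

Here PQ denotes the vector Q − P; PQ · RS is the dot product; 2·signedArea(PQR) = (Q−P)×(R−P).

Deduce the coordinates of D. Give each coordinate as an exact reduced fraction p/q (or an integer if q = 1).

D = (628/61, -198/61)

1. D_x = 628/61  [A, C, D are collinear ∩ BD ⟂ AC]
2. D_y = -198/61  [A, C, D are collinear ∩ BD ⟂ AC]
   → D = (628/61, -198/61)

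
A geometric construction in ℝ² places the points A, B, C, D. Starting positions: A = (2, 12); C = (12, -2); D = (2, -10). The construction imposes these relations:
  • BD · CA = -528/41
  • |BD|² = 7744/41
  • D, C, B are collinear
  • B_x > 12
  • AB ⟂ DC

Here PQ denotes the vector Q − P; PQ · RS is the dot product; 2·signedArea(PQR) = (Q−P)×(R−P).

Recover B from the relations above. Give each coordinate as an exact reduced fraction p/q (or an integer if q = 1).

B = (522/41, -58/41)

1. B_x = 522/41  [D, C, B are collinear ∩ AB ⟂ DC]
2. B_y = -58/41  [D, C, B are collinear ∩ AB ⟂ DC]
   → B = (522/41, -58/41)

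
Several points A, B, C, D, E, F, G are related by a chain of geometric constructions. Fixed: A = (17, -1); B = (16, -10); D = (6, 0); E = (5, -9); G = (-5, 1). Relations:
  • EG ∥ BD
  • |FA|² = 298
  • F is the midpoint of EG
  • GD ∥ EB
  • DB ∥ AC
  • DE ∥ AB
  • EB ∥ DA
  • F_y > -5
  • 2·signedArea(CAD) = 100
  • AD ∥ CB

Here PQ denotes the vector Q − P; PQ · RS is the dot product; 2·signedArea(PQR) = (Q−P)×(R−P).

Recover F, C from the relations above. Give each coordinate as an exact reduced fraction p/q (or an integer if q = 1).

C = (27, -11)
F = (0, -4)

1. F_x = 0  [F is the midpoint of EG]
2. F_y = -4  [F is the midpoint of EG]
   → F = (0, -4)
3. C_x = 27  [AD ∥ CB ∩ DB ∥ AC]
4. C_y = -11  [AD ∥ CB ∩ DB ∥ AC]
   → C = (27, -11)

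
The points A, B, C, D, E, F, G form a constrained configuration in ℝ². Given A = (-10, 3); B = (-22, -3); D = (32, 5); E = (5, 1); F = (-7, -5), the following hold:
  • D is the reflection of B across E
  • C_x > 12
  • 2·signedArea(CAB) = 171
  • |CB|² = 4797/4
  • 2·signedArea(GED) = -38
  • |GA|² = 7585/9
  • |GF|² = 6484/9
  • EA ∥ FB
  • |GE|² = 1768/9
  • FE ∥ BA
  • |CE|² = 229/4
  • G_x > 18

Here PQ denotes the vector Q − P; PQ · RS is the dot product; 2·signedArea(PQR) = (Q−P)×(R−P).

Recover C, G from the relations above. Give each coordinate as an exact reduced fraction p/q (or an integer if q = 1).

1. C_x = 25/2  [line 6·x + -12·y + -75 = 0 ∩ |CB|² = 4797/4]
2. C_y = 0  [line 6·x + -12·y + -75 = 0 ∩ |CB|² = 4797/4]
   → C = (25/2, 0)
3. G_x = 19  [line -4·x + 27·y + 31 = 0 ∩ |GA|² = 7585/9]
4. G_y = 5/3  [line -4·x + 27·y + 31 = 0 ∩ |GA|² = 7585/9]
   → G = (19, 5/3)

C = (25/2, 0)
G = (19, 5/3)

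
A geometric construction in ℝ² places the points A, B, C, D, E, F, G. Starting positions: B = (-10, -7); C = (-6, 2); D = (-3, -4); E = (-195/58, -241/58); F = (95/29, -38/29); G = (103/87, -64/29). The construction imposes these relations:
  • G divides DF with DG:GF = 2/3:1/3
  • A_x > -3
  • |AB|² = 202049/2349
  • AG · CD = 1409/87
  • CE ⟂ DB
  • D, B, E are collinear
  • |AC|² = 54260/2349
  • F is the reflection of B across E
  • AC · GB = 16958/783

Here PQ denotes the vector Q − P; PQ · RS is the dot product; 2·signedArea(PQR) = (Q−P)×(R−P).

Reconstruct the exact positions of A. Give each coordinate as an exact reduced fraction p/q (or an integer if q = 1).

A = (-680/261, -122/87)

1. A_x = -680/261  [AG · CD = 1409/87 ∩ AC · GB = 16958/783]
2. A_y = -122/87  [AG · CD = 1409/87 ∩ AC · GB = 16958/783]
   → A = (-680/261, -122/87)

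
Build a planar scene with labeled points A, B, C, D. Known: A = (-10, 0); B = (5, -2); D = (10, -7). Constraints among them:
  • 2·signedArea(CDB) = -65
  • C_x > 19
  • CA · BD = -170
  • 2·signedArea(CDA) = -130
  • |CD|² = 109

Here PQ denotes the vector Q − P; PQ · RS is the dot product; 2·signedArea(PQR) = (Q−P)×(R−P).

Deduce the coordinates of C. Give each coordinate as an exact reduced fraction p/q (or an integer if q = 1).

C = (20, -4)

1. C_x = 20  [2·signedArea(CDB) = -65 ∩ 2·signedArea(CDA) = -130]
2. C_y = -4  [2·signedArea(CDB) = -65 ∩ 2·signedArea(CDA) = -130]
   → C = (20, -4)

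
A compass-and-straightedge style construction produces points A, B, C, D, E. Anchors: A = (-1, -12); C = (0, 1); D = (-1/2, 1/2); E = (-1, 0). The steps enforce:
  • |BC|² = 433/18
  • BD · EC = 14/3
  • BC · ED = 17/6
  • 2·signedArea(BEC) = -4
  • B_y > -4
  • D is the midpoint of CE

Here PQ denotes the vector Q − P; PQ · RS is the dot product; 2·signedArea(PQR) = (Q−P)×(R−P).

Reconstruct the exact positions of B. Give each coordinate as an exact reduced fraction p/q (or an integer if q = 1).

1. B_x = -5/6  [BC · ED = 17/6 ∩ 2·signedArea(BEC) = -4]
2. B_y = -23/6  [BC · ED = 17/6 ∩ 2·signedArea(BEC) = -4]
   → B = (-5/6, -23/6)

B = (-5/6, -23/6)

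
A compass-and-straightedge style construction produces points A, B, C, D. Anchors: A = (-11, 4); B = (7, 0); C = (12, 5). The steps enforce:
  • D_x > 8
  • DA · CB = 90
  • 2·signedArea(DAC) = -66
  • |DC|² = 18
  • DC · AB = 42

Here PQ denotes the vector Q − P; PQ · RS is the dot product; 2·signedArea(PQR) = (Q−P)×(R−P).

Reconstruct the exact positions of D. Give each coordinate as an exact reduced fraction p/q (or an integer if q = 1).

1. D_x = 9  [2·signedArea(DAC) = -66 ∩ DC · AB = 42]
2. D_y = 2  [2·signedArea(DAC) = -66 ∩ DC · AB = 42]
   → D = (9, 2)

D = (9, 2)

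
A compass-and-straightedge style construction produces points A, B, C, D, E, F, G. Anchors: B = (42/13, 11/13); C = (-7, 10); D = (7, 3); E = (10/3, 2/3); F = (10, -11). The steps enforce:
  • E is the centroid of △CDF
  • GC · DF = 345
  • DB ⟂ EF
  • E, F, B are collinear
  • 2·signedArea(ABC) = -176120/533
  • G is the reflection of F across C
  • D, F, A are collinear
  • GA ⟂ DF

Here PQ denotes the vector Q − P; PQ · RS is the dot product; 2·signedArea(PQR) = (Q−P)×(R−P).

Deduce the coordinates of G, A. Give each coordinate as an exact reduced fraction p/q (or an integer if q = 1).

A = (-4/41, 1481/41)
G = (-24, 31)

1. G_x = -24  [G is the reflection of F across C]
2. G_y = 31  [G is the reflection of F across C]
   → G = (-24, 31)
3. A_x = -4/41  [D, F, A are collinear ∩ GA ⟂ DF]
4. A_y = 1481/41  [D, F, A are collinear ∩ GA ⟂ DF]
   → A = (-4/41, 1481/41)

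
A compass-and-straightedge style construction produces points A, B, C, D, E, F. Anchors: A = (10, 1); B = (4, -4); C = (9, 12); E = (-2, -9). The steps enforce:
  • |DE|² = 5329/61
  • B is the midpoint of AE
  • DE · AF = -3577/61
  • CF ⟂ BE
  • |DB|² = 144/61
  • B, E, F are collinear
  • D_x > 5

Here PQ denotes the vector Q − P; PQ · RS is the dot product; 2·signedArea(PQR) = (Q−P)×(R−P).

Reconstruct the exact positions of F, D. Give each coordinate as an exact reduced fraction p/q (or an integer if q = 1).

1. F_x = 904/61  [B, E, F are collinear ∩ CF ⟂ BE]
2. F_y = 306/61  [B, E, F are collinear ∩ CF ⟂ BE]
   → F = (904/61, 306/61)
3. D_x = 316/61  [line -294/61·x + -245/61·y + 784/61 = 0 ∩ |DB|² = 144/61]
4. D_y = -184/61  [line -294/61·x + -245/61·y + 784/61 = 0 ∩ |DB|² = 144/61]
   → D = (316/61, -184/61)

D = (316/61, -184/61)
F = (904/61, 306/61)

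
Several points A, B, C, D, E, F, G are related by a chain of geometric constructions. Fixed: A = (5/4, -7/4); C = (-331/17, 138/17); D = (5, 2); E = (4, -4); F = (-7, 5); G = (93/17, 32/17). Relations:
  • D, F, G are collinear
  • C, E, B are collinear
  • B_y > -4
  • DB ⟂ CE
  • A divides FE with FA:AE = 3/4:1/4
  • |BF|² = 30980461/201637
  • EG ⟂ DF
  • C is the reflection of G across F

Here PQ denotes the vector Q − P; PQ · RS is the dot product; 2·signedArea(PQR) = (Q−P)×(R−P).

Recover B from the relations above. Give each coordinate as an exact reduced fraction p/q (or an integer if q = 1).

B = (472585/201637, -634126/201637)

1. B_x = 472585/201637  [C, E, B are collinear ∩ DB ⟂ CE]
2. B_y = -634126/201637  [C, E, B are collinear ∩ DB ⟂ CE]
   → B = (472585/201637, -634126/201637)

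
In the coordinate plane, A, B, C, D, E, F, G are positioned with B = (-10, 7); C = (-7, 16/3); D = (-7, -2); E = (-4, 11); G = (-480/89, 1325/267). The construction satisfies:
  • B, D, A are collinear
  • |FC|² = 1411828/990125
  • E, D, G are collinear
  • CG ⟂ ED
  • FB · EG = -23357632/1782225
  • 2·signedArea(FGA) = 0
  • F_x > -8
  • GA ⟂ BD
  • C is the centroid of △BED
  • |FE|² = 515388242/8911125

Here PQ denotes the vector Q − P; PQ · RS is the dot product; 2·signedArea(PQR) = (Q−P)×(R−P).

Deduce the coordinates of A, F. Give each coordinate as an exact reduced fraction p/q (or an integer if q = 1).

1. A_x = -3973/445  [B, D, A are collinear ∩ GA ⟂ BD]
2. A_y = 1684/445  [B, D, A are collinear ∩ GA ⟂ BD]
   → A = (-3973/445, 1684/445)
3. F_x = -16719/2225  [2·signedArea(FGA) = 0 ∩ FB · EG = -23357632/1782225]
4. F_y = 28406/6675  [2·signedArea(FGA) = 0 ∩ FB · EG = -23357632/1782225]
   → F = (-16719/2225, 28406/6675)

A = (-3973/445, 1684/445)
F = (-16719/2225, 28406/6675)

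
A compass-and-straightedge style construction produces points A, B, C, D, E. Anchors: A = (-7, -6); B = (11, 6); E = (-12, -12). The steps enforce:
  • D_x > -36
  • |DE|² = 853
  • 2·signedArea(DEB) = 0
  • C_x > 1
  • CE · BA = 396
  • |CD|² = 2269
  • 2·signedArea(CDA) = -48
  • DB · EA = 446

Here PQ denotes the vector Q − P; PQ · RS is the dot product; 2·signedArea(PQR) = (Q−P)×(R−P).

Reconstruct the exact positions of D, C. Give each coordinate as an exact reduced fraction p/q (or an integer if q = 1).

1. D_x = -35  [2·signedArea(DEB) = 0 ∩ DB · EA = 446]
2. D_y = -30  [2·signedArea(DEB) = 0 ∩ DB · EA = 446]
   → D = (-35, -30)
3. C_x = 2  [2·signedArea(CDA) = -48 ∩ CE · BA = 396]
4. C_y = 0  [2·signedArea(CDA) = -48 ∩ CE · BA = 396]
   → C = (2, 0)

C = (2, 0)
D = (-35, -30)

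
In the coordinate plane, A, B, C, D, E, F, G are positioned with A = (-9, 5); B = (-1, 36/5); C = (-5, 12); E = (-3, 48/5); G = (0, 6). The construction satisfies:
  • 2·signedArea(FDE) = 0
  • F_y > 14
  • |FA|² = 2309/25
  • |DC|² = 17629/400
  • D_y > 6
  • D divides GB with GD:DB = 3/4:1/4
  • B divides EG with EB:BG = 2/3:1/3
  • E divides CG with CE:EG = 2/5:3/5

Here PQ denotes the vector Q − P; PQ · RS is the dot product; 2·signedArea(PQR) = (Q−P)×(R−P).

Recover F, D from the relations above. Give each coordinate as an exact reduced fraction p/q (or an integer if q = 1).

1. D_x = -3/4  [D divides GB with GD:DB = 3/4:1/4]
2. D_y = 69/10  [D divides GB with GD:DB = 3/4:1/4]
   → D = (-3/4, 69/10)
3. F_x = -7  [line -27/10·x + -9/4·y + 27/2 = 0 ∩ |FA|² = 2309/25]
4. F_y = 72/5  [line -27/10·x + -9/4·y + 27/2 = 0 ∩ |FA|² = 2309/25]
   → F = (-7, 72/5)

D = (-3/4, 69/10)
F = (-7, 72/5)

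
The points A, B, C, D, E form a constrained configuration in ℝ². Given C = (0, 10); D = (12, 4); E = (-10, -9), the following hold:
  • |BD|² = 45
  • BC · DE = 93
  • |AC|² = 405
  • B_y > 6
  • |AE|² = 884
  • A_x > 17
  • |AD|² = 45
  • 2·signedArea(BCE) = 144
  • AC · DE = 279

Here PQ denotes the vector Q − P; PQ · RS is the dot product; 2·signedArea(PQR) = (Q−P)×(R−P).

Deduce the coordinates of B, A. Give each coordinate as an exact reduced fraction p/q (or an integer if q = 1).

A = (18, 1)
B = (6, 7)

1. B_x = 6  [BC · DE = 93 ∩ 2·signedArea(BCE) = 144]
2. B_y = 7  [BC · DE = 93 ∩ 2·signedArea(BCE) = 144]
   → B = (6, 7)
3. A_x = 18  [line 22·x + 13·y + -409 = 0 ∩ |AD|² = 45]
4. A_y = 1  [line 22·x + 13·y + -409 = 0 ∩ |AD|² = 45]
   → A = (18, 1)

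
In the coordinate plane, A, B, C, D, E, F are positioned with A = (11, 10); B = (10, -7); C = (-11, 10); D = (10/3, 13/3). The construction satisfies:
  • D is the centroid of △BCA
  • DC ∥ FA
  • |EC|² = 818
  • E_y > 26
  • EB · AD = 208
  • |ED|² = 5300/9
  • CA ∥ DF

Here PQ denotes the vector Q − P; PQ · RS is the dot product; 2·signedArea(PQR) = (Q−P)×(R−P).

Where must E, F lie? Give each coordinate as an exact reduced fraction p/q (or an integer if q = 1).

1. E_x = 12  [line 23/3·x + 17/3·y + -245 = 0 ∩ |ED|² = 5300/9]
2. E_y = 27  [line 23/3·x + 17/3·y + -245 = 0 ∩ |ED|² = 5300/9]
   → E = (12, 27)
3. F_x = 76/3  [DC ∥ FA ∩ CA ∥ DF]
4. F_y = 13/3  [DC ∥ FA ∩ CA ∥ DF]
   → F = (76/3, 13/3)

E = (12, 27)
F = (76/3, 13/3)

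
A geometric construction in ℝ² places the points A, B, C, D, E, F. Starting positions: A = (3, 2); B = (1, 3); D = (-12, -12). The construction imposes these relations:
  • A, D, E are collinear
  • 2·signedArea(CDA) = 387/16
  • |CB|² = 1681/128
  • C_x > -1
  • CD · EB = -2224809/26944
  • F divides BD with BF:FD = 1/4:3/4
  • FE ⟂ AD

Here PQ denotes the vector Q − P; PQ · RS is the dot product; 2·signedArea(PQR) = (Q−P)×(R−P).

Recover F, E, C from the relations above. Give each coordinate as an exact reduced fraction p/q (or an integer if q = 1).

C = (-15/16, -1/16)
E = (-1983/1684, -1599/842)
F = (-9/4, -3/4)

1. F_x = -9/4  [F divides BD with BF:FD = 1/4:3/4]
2. F_y = -3/4  [F divides BD with BF:FD = 1/4:3/4]
   → F = (-9/4, -3/4)
3. E_x = -1983/1684  [A, D, E are collinear ∩ FE ⟂ AD]
4. E_y = -1599/842  [A, D, E are collinear ∩ FE ⟂ AD]
   → E = (-1983/1684, -1599/842)
5. C_x = -15/16  [CD · EB = -2224809/26944 ∩ 2·signedArea(CDA) = 387/16]
6. C_y = -1/16  [CD · EB = -2224809/26944 ∩ 2·signedArea(CDA) = 387/16]
   → C = (-15/16, -1/16)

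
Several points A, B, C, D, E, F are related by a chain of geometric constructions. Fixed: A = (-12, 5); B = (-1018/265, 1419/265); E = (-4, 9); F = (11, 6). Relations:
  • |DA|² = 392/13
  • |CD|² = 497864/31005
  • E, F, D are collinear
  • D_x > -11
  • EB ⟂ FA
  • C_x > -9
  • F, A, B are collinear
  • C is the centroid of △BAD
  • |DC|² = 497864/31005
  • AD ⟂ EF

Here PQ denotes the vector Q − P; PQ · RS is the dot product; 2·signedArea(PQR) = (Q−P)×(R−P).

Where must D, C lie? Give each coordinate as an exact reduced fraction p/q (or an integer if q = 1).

C = (-92204/10335, 71447/10335)
D = (-142/13, 135/13)

1. D_x = -142/13  [E, F, D are collinear ∩ AD ⟂ EF]
2. D_y = 135/13  [E, F, D are collinear ∩ AD ⟂ EF]
   → D = (-142/13, 135/13)
3. C_x = -92204/10335  [C is the centroid of △BAD]
4. C_y = 71447/10335  [C is the centroid of △BAD]
   → C = (-92204/10335, 71447/10335)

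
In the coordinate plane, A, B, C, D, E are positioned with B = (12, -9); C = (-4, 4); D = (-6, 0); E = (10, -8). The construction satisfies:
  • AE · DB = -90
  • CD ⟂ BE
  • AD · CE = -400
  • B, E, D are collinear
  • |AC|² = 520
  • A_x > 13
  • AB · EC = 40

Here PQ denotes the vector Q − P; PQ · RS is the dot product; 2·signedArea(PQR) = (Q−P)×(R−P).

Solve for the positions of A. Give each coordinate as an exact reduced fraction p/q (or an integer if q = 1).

A = (14, -10)

1. A_x = 14  [AB · EC = 40 ∩ AE · DB = -90]
2. A_y = -10  [AB · EC = 40 ∩ AE · DB = -90]
   → A = (14, -10)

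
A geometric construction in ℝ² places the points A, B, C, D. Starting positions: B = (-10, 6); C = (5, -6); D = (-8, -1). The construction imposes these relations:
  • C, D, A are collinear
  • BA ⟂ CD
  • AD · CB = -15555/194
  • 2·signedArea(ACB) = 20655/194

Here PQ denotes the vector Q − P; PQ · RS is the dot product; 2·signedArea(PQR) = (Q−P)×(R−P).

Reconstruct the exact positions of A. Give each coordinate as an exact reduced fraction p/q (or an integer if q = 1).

A = (-2345/194, 111/194)

1. A_x = -2345/194  [C, D, A are collinear ∩ BA ⟂ CD]
2. A_y = 111/194  [C, D, A are collinear ∩ BA ⟂ CD]
   → A = (-2345/194, 111/194)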